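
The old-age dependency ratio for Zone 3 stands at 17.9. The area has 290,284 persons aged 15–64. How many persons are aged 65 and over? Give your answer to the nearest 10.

Old-age dependency ratio = elderly / working-age × 100
17.9 = E / 290,284 × 100
⇒ 51,960

Aged 65 and over: 51,960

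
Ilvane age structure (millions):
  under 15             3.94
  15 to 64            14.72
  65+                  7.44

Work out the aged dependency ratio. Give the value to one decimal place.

Old-age dependency ratio: 50.5

Old-age dependency ratio = 7.44 / 14.72 × 100 = 50.5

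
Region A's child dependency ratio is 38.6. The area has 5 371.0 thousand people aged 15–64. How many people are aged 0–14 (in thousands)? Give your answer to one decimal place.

Youth dependency ratio = youth / working-age × 100
38.6 = Y / 5 371.0 × 100
⇒ 2 073.2

Aged 0–14: 2 073.2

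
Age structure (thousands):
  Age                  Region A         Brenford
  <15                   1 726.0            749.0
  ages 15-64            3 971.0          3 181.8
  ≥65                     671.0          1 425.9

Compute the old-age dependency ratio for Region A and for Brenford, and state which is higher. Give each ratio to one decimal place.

Region A: 671.0 / 3 971.0 × 100 = 16.9
Brenford: 1 425.9 / 3 181.8 × 100 = 44.8

Region A: 16.9
Brenford: 44.8
Higher: Brenford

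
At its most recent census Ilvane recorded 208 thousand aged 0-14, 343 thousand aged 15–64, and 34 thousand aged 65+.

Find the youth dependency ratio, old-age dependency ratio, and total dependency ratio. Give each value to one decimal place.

Youth dependency ratio: 60.6
Old-age dependency ratio: 9.9
Total dependency ratio: 70.6

Youth dependency ratio = 208 / 343 × 100 = 60.6
Old-age dependency ratio = 34 / 343 × 100 = 9.9
Total dependency ratio = (208 + 34) / 343 × 100 = 242 / 343 × 100 = 70.6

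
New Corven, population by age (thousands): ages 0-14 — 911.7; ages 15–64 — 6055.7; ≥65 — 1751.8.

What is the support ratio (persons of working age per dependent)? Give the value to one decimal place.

Support ratio = 6055.7 / (911.7 + 1751.8) = 6055.7 / 2663.5 = 2.3

Support ratio: 2.3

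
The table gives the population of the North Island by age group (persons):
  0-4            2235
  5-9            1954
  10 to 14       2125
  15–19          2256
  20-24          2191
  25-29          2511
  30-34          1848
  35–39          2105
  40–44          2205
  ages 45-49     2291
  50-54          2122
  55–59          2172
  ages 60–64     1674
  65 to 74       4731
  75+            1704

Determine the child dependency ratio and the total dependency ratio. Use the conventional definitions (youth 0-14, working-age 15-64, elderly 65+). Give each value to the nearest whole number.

0–14: 2235 + 1954 + 2125 = 6314
15–64: 2256 + 2191 + 2511 + 1848 + 2105 + 2205 + 2291 + 2122 + 2172 + 1674 = 21375
65+: 4731 + 1704 = 6435
Youth dependency ratio = 6314 / 21375 × 100 = 30
Total dependency ratio = (6314 + 6435) / 21375 × 100 = 12749 / 21375 × 100 = 60

Youth dependency ratio: 30
Total dependency ratio: 60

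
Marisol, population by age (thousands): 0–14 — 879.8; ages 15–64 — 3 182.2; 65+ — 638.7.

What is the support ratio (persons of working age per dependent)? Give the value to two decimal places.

Support ratio = 3 182.2 / (879.8 + 638.7) = 3 182.2 / 1 518.5 = 2.10

Support ratio: 2.10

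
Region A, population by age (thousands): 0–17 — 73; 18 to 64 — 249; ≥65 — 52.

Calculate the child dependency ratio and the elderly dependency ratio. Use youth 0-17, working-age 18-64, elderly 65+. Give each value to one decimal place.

Youth dependency ratio = 73 / 249 × 100 = 29.3
Old-age dependency ratio = 52 / 249 × 100 = 20.9

Youth dependency ratio: 29.3
Old-age dependency ratio: 20.9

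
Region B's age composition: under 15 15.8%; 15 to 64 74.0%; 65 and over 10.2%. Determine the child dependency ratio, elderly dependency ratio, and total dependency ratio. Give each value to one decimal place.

Youth dependency ratio = 15.8 / 74.0 × 100 = 21.4
Old-age dependency ratio = 10.2 / 74.0 × 100 = 13.8
Total dependency ratio = (15.8 + 10.2) / 74.0 × 100 = 26.0 / 74.0 × 100 = 35.1

Youth dependency ratio: 21.4
Old-age dependency ratio: 13.8
Total dependency ratio: 35.1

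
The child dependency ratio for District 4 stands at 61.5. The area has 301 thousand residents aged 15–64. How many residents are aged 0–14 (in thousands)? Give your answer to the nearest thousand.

Aged 0–14: 185

Youth dependency ratio = youth / working-age × 100
61.5 = Y / 301 × 100
⇒ 185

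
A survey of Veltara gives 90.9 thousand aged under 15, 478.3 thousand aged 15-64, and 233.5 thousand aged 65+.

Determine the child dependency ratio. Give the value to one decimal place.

Youth dependency ratio = 90.9 / 478.3 × 100 = 19.0

Youth dependency ratio: 19.0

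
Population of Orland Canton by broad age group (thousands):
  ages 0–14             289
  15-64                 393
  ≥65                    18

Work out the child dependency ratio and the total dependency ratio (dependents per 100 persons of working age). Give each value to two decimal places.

Youth dependency ratio: 73.54
Total dependency ratio: 78.12

Youth dependency ratio = 289 / 393 × 100 = 73.54
Total dependency ratio = (289 + 18) / 393 × 100 = 307 / 393 × 100 = 78.12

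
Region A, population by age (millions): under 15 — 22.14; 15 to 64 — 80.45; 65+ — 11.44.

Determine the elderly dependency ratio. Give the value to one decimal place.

Old-age dependency ratio: 14.2

Old-age dependency ratio = 11.44 / 80.45 × 100 = 14.2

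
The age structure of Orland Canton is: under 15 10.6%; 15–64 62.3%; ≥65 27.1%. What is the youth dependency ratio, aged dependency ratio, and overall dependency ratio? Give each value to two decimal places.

Youth dependency ratio: 17.01
Old-age dependency ratio: 43.50
Total dependency ratio: 60.51

Youth dependency ratio = 10.6 / 62.3 × 100 = 17.01
Old-age dependency ratio = 27.1 / 62.3 × 100 = 43.50
Total dependency ratio = (10.6 + 27.1) / 62.3 × 100 = 37.7 / 62.3 × 100 = 60.51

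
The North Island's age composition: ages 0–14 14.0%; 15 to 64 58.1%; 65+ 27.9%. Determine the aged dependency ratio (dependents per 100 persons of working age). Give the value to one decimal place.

Old-age dependency ratio = 27.9 / 58.1 × 100 = 48.0

Old-age dependency ratio: 48.0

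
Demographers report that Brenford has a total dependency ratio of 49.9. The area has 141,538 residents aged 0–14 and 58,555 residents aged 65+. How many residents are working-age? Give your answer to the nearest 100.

Total dependency ratio = (youth + elderly) / working-age × 100
49.9 = (141,538 + 58,555) / W × 100
⇒ 401,000

Working-age: 401,000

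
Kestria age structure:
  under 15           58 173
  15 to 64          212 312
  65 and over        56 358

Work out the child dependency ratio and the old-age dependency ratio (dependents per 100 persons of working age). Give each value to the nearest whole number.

Youth dependency ratio = 58 173 / 212 312 × 100 = 27
Old-age dependency ratio = 56 358 / 212 312 × 100 = 27

Youth dependency ratio: 27
Old-age dependency ratio: 27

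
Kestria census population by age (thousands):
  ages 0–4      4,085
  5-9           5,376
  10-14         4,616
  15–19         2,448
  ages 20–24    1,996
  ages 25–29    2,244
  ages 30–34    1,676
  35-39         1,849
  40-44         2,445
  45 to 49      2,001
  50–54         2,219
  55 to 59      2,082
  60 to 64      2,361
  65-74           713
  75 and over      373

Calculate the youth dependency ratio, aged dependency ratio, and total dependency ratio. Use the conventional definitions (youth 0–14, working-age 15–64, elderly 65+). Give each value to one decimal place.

Youth dependency ratio: 66.0
Old-age dependency ratio: 5.1
Total dependency ratio: 71.1

0–14: 4,085 + 5,376 + 4,616 = 14,077
15–64: 2,448 + 1,996 + 2,244 + 1,676 + 1,849 + 2,445 + 2,001 + 2,219 + 2,082 + 2,361 = 21,321
65+: 713 + 373 = 1,086
Youth dependency ratio = 14,077 / 21,321 × 100 = 66.0
Old-age dependency ratio = 1,086 / 21,321 × 100 = 5.1
Total dependency ratio = (14,077 + 1,086) / 21,321 × 100 = 15,163 / 21,321 × 100 = 71.1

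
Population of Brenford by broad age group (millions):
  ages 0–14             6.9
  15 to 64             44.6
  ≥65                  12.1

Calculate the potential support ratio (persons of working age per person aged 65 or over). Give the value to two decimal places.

Potential support ratio = 44.6 / 12.1 = 3.69

Potential support ratio: 3.69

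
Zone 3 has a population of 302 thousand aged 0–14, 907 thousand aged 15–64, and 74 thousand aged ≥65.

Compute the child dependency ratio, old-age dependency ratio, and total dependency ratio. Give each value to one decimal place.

Youth dependency ratio = 302 / 907 × 100 = 33.3
Old-age dependency ratio = 74 / 907 × 100 = 8.2
Total dependency ratio = (302 + 74) / 907 × 100 = 376 / 907 × 100 = 41.5

Youth dependency ratio: 33.3
Old-age dependency ratio: 8.2
Total dependency ratio: 41.5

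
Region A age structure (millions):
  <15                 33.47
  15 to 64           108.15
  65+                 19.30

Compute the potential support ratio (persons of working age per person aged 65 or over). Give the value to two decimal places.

Potential support ratio = 108.15 / 19.30 = 5.60

Potential support ratio: 5.60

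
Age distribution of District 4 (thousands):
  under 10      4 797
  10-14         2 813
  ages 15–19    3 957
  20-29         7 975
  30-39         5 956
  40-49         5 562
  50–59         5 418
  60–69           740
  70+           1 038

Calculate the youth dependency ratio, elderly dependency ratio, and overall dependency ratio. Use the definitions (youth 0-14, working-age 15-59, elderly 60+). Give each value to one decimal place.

0–14: 4 797 + 2 813 = 7 610
15–59: 3 957 + 7 975 + 5 956 + 5 562 + 5 418 = 28 868
60+: 740 + 1 038 = 1 778
Youth dependency ratio = 7 610 / 28 868 × 100 = 26.4
Old-age dependency ratio = 1 778 / 28 868 × 100 = 6.2
Total dependency ratio = (7 610 + 1 778) / 28 868 × 100 = 9 388 / 28 868 × 100 = 32.5

Youth dependency ratio: 26.4
Old-age dependency ratio: 6.2
Total dependency ratio: 32.5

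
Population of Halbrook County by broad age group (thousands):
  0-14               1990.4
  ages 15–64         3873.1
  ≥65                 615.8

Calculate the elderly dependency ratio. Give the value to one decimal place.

Old-age dependency ratio = 615.8 / 3873.1 × 100 = 15.9

Old-age dependency ratio: 15.9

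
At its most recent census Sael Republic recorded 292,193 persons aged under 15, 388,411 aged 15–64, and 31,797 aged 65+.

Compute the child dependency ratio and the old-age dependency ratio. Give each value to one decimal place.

Youth dependency ratio: 75.2
Old-age dependency ratio: 8.2

Youth dependency ratio = 292,193 / 388,411 × 100 = 75.2
Old-age dependency ratio = 31,797 / 388,411 × 100 = 8.2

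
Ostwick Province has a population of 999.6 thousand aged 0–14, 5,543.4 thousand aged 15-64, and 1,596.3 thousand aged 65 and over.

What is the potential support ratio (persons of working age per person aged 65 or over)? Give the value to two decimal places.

Potential support ratio: 3.47

Potential support ratio = 5,543.4 / 1,596.3 = 3.47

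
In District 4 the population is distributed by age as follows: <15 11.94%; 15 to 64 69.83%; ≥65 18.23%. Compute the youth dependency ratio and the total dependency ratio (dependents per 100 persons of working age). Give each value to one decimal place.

Youth dependency ratio = 11.94 / 69.83 × 100 = 17.1
Total dependency ratio = (11.94 + 18.23) / 69.83 × 100 = 30.17 / 69.83 × 100 = 43.2

Youth dependency ratio: 17.1
Total dependency ratio: 43.2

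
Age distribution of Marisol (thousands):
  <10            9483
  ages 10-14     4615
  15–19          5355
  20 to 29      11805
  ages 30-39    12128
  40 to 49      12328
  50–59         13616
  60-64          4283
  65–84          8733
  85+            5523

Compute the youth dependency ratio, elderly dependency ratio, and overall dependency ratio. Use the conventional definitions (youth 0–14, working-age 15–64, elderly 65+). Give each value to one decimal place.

Youth dependency ratio: 23.7
Old-age dependency ratio: 24.0
Total dependency ratio: 47.6

0–14: 9483 + 4615 = 14098
15–64: 5355 + 11805 + 12128 + 12328 + 13616 + 4283 = 59515
65+: 8733 + 5523 = 14256
Youth dependency ratio = 14098 / 59515 × 100 = 23.7
Old-age dependency ratio = 14256 / 59515 × 100 = 24.0
Total dependency ratio = (14098 + 14256) / 59515 × 100 = 28354 / 59515 × 100 = 47.6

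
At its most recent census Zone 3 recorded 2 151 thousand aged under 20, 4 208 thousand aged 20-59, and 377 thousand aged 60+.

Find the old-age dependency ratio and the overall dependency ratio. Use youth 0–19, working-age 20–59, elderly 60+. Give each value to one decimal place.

Old-age dependency ratio = 377 / 4 208 × 100 = 9.0
Total dependency ratio = (2 151 + 377) / 4 208 × 100 = 2 528 / 4 208 × 100 = 60.1

Old-age dependency ratio: 9.0
Total dependency ratio: 60.1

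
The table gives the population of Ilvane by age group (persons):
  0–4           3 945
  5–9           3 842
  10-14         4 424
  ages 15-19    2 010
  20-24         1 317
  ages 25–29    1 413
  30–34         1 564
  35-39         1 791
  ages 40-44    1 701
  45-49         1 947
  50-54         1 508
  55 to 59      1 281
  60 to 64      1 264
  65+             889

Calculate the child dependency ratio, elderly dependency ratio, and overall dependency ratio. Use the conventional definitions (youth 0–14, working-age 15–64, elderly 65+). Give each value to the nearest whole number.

Youth dependency ratio: 77
Old-age dependency ratio: 6
Total dependency ratio: 83

0–14: 3 945 + 3 842 + 4 424 = 12 211
15–64: 2 010 + 1 317 + 1 413 + 1 564 + 1 791 + 1 701 + 1 947 + 1 508 + 1 281 + 1 264 = 15 796
65+: 889
Youth dependency ratio = 12 211 / 15 796 × 100 = 77
Old-age dependency ratio = 889 / 15 796 × 100 = 6
Total dependency ratio = (12 211 + 889) / 15 796 × 100 = 13 100 / 15 796 × 100 = 83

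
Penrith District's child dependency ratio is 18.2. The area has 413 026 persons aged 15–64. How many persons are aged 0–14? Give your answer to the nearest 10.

Aged 0–14: 75 170

Youth dependency ratio = youth / working-age × 100
18.2 = Y / 413 026 × 100
⇒ 75 170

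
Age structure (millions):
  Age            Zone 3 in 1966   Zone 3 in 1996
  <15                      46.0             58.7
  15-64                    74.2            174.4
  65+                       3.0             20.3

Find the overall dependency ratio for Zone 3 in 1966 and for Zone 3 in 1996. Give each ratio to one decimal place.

Zone 3 in 1966: (46.0 + 3.0) / 74.2 × 100 = 49.0 / 74.2 × 100 = 66.0
Zone 3 in 1996: (58.7 + 20.3) / 174.4 × 100 = 79.0 / 174.4 × 100 = 45.3

Zone 3 in 1966: 66.0
Zone 3 in 1996: 45.3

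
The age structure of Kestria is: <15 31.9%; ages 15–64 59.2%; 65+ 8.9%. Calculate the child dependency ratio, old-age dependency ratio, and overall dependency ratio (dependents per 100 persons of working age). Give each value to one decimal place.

Youth dependency ratio: 53.9
Old-age dependency ratio: 15.0
Total dependency ratio: 68.9

Youth dependency ratio = 31.9 / 59.2 × 100 = 53.9
Old-age dependency ratio = 8.9 / 59.2 × 100 = 15.0
Total dependency ratio = (31.9 + 8.9) / 59.2 × 100 = 40.8 / 59.2 × 100 = 68.9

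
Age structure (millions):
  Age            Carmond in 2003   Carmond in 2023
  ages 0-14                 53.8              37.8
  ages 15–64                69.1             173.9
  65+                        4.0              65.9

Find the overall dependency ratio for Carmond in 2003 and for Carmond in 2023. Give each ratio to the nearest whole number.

Carmond in 2003: 84
Carmond in 2023: 60

Carmond in 2003: (53.8 + 4.0) / 69.1 × 100 = 57.8 / 69.1 × 100 = 84
Carmond in 2023: (37.8 + 65.9) / 173.9 × 100 = 103.7 / 173.9 × 100 = 60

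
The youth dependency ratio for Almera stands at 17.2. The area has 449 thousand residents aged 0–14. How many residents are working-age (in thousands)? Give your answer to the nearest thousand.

Working-age: 2,610

Youth dependency ratio = youth / working-age × 100
17.2 = 449 / W × 100
⇒ 2,610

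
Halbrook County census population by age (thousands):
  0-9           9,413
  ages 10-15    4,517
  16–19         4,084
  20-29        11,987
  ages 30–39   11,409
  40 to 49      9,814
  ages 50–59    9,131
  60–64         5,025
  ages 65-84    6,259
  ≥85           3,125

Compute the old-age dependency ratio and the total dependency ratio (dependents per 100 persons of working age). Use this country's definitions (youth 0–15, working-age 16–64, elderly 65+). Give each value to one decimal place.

Old-age dependency ratio: 18.2
Total dependency ratio: 45.3

0–15: 9,413 + 4,517 = 13,930
16–64: 4,084 + 11,987 + 11,409 + 9,814 + 9,131 + 5,025 = 51,450
65+: 6,259 + 3,125 = 9,384
Old-age dependency ratio = 9,384 / 51,450 × 100 = 18.2
Total dependency ratio = (13,930 + 9,384) / 51,450 × 100 = 23,314 / 51,450 × 100 = 45.3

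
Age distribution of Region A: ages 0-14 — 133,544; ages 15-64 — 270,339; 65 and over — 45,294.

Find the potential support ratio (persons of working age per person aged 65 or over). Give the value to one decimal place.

Potential support ratio = 270,339 / 45,294 = 6.0

Potential support ratio: 6.0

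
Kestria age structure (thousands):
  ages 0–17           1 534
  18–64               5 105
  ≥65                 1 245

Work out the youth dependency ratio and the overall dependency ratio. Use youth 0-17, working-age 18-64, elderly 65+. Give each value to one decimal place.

Youth dependency ratio = 1 534 / 5 105 × 100 = 30.0
Total dependency ratio = (1 534 + 1 245) / 5 105 × 100 = 2 779 / 5 105 × 100 = 54.4

Youth dependency ratio: 30.0
Total dependency ratio: 54.4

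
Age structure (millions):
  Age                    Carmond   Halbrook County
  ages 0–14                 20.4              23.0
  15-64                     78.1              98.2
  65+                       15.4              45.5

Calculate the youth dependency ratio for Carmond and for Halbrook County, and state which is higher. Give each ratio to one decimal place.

Carmond: 26.1
Halbrook County: 23.4
Higher: Carmond

Carmond: 20.4 / 78.1 × 100 = 26.1
Halbrook County: 23.0 / 98.2 × 100 = 23.4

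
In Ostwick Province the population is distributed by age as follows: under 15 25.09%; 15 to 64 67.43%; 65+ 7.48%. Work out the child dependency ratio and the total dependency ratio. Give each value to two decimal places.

Youth dependency ratio: 37.21
Total dependency ratio: 48.30

Youth dependency ratio = 25.09 / 67.43 × 100 = 37.21
Total dependency ratio = (25.09 + 7.48) / 67.43 × 100 = 32.57 / 67.43 × 100 = 48.30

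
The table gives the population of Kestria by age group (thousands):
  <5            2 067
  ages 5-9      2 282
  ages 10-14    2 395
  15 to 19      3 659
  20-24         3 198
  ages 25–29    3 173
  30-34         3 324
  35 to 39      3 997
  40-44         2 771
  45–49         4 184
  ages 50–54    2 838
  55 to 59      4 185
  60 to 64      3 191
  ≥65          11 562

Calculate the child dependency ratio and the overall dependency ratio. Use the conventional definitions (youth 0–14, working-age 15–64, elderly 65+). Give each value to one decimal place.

Youth dependency ratio: 19.5
Total dependency ratio: 53.0

0–14: 2 067 + 2 282 + 2 395 = 6 744
15–64: 3 659 + 3 198 + 3 173 + 3 324 + 3 997 + 2 771 + 4 184 + 2 838 + 4 185 + 3 191 = 34 520
65+: 11 562
Youth dependency ratio = 6 744 / 34 520 × 100 = 19.5
Total dependency ratio = (6 744 + 11 562) / 34 520 × 100 = 18 306 / 34 520 × 100 = 53.0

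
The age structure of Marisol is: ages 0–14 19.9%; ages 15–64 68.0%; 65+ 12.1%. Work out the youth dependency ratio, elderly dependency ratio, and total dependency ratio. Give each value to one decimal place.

Youth dependency ratio = 19.9 / 68.0 × 100 = 29.3
Old-age dependency ratio = 12.1 / 68.0 × 100 = 17.8
Total dependency ratio = (19.9 + 12.1) / 68.0 × 100 = 32.0 / 68.0 × 100 = 47.1

Youth dependency ratio: 29.3
Old-age dependency ratio: 17.8
Total dependency ratio: 47.1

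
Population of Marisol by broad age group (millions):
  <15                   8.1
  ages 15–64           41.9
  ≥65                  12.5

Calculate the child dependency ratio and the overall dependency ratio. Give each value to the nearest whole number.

Youth dependency ratio = 8.1 / 41.9 × 100 = 19
Total dependency ratio = (8.1 + 12.5) / 41.9 × 100 = 20.6 / 41.9 × 100 = 49

Youth dependency ratio: 19
Total dependency ratio: 49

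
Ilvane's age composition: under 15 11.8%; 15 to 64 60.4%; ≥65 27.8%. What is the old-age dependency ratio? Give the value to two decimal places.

Old-age dependency ratio: 46.03

Old-age dependency ratio = 27.8 / 60.4 × 100 = 46.03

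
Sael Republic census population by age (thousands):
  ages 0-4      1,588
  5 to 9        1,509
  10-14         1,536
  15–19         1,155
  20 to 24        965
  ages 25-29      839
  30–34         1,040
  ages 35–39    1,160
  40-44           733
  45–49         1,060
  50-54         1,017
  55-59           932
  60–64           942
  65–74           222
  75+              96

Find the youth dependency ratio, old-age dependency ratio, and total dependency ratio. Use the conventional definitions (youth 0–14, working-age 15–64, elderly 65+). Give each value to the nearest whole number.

Youth dependency ratio: 47
Old-age dependency ratio: 3
Total dependency ratio: 50

0–14: 1,588 + 1,509 + 1,536 = 4,633
15–64: 1,155 + 965 + 839 + 1,040 + 1,160 + 733 + 1,060 + 1,017 + 932 + 942 = 9,843
65+: 222 + 96 = 318
Youth dependency ratio = 4,633 / 9,843 × 100 = 47
Old-age dependency ratio = 318 / 9,843 × 100 = 3
Total dependency ratio = (4,633 + 318) / 9,843 × 100 = 4,951 / 9,843 × 100 = 50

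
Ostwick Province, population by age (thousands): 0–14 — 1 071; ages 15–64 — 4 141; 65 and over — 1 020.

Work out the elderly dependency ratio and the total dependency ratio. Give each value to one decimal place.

Old-age dependency ratio = 1 020 / 4 141 × 100 = 24.6
Total dependency ratio = (1 071 + 1 020) / 4 141 × 100 = 2 091 / 4 141 × 100 = 50.5

Old-age dependency ratio: 24.6
Total dependency ratio: 50.5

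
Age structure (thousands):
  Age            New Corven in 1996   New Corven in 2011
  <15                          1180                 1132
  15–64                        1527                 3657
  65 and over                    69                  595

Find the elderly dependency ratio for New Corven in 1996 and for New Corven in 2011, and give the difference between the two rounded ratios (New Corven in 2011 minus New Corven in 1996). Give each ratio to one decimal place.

New Corven in 1996: 69 / 1527 × 100 = 4.5
New Corven in 2011: 595 / 3657 × 100 = 16.3

New Corven in 1996: 4.5
New Corven in 2011: 16.3
Difference: +11.8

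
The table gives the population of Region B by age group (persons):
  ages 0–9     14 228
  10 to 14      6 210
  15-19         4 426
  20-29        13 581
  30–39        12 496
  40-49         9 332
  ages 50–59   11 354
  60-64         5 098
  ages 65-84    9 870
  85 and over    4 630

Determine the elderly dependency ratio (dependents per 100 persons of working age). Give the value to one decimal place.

Old-age dependency ratio: 25.8

0–14: 14 228 + 6 210 = 20 438
15–64: 4 426 + 13 581 + 12 496 + 9 332 + 11 354 + 5 098 = 56 287
65+: 9 870 + 4 630 = 14 500
Old-age dependency ratio = 14 500 / 56 287 × 100 = 25.8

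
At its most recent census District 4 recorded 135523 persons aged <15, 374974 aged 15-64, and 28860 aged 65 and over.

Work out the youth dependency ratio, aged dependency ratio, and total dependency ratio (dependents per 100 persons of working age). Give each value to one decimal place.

Youth dependency ratio: 36.1
Old-age dependency ratio: 7.7
Total dependency ratio: 43.8

Youth dependency ratio = 135523 / 374974 × 100 = 36.1
Old-age dependency ratio = 28860 / 374974 × 100 = 7.7
Total dependency ratio = (135523 + 28860) / 374974 × 100 = 164383 / 374974 × 100 = 43.8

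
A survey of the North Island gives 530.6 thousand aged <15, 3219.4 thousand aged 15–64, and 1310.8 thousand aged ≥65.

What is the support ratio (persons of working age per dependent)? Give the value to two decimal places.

Support ratio: 1.75

Support ratio = 3219.4 / (530.6 + 1310.8) = 3219.4 / 1841.4 = 1.75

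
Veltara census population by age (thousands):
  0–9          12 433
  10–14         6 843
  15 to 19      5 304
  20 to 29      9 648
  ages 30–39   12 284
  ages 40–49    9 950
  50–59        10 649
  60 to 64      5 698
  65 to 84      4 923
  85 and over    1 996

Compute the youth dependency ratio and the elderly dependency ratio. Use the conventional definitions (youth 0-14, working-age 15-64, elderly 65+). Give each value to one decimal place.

0–14: 12 433 + 6 843 = 19 276
15–64: 5 304 + 9 648 + 12 284 + 9 950 + 10 649 + 5 698 = 53 533
65+: 4 923 + 1 996 = 6 919
Youth dependency ratio = 19 276 / 53 533 × 100 = 36.0
Old-age dependency ratio = 6 919 / 53 533 × 100 = 12.9

Youth dependency ratio: 36.0
Old-age dependency ratio: 12.9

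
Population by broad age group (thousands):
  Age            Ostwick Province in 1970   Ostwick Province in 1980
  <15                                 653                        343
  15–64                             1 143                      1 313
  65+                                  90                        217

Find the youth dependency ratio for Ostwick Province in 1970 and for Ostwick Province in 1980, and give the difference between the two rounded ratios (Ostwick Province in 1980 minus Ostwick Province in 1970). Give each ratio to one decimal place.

Ostwick Province in 1970: 653 / 1 143 × 100 = 57.1
Ostwick Province in 1980: 343 / 1 313 × 100 = 26.1

Ostwick Province in 1970: 57.1
Ostwick Province in 1980: 26.1
Difference: -31.0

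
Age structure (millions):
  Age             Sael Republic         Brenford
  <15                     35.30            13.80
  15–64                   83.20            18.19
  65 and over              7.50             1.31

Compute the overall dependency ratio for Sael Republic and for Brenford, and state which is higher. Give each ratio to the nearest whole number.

Sael Republic: 51
Brenford: 83
Higher: Brenford

Sael Republic: (35.30 + 7.50) / 83.20 × 100 = 42.80 / 83.20 × 100 = 51
Brenford: (13.80 + 1.31) / 18.19 × 100 = 15.11 / 18.19 × 100 = 83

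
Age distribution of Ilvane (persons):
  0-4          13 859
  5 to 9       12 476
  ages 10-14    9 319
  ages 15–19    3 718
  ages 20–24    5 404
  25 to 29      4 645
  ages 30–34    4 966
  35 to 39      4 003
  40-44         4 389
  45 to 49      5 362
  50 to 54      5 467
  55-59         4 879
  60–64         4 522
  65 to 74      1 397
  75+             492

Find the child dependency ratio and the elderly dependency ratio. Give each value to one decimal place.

Youth dependency ratio: 75.3
Old-age dependency ratio: 4.0

0–14: 13 859 + 12 476 + 9 319 = 35 654
15–64: 3 718 + 5 404 + 4 645 + 4 966 + 4 003 + 4 389 + 5 362 + 5 467 + 4 879 + 4 522 = 47 355
65+: 1 397 + 492 = 1 889
Youth dependency ratio = 35 654 / 47 355 × 100 = 75.3
Old-age dependency ratio = 1 889 / 47 355 × 100 = 4.0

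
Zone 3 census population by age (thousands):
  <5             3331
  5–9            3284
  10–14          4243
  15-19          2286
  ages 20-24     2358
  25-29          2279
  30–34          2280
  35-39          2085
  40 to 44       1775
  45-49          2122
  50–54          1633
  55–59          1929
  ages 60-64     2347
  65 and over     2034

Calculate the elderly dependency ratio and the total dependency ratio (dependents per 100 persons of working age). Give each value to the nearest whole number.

Old-age dependency ratio: 10
Total dependency ratio: 61

0–14: 3331 + 3284 + 4243 = 10858
15–64: 2286 + 2358 + 2279 + 2280 + 2085 + 1775 + 2122 + 1633 + 1929 + 2347 = 21094
65+: 2034
Old-age dependency ratio = 2034 / 21094 × 100 = 10
Total dependency ratio = (10858 + 2034) / 21094 × 100 = 12892 / 21094 × 100 = 61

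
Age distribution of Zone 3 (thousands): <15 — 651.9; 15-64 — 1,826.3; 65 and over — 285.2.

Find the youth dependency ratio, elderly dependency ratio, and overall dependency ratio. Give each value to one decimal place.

Youth dependency ratio = 651.9 / 1,826.3 × 100 = 35.7
Old-age dependency ratio = 285.2 / 1,826.3 × 100 = 15.6
Total dependency ratio = (651.9 + 285.2) / 1,826.3 × 100 = 937.1 / 1,826.3 × 100 = 51.3

Youth dependency ratio: 35.7
Old-age dependency ratio: 15.6
Total dependency ratio: 51.3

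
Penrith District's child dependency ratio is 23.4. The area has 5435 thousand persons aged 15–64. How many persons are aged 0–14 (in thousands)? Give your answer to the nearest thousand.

Youth dependency ratio = youth / working-age × 100
23.4 = Y / 5435 × 100
⇒ 1272

Aged 0–14: 1272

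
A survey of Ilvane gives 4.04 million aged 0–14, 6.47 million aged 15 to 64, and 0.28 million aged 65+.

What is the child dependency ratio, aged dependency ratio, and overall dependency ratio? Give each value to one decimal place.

Youth dependency ratio = 4.04 / 6.47 × 100 = 62.4
Old-age dependency ratio = 0.28 / 6.47 × 100 = 4.3
Total dependency ratio = (4.04 + 0.28) / 6.47 × 100 = 4.32 / 6.47 × 100 = 66.8

Youth dependency ratio: 62.4
Old-age dependency ratio: 4.3
Total dependency ratio: 66.8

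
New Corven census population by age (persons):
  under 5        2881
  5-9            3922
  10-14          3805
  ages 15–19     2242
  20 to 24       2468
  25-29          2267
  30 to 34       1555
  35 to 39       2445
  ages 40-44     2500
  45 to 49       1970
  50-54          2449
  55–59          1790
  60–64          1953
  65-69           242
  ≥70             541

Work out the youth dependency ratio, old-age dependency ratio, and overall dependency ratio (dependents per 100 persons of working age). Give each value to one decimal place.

Youth dependency ratio: 49.0
Old-age dependency ratio: 3.6
Total dependency ratio: 52.6

0–14: 2881 + 3922 + 3805 = 10608
15–64: 2242 + 2468 + 2267 + 1555 + 2445 + 2500 + 1970 + 2449 + 1790 + 1953 = 21639
65+: 242 + 541 = 783
Youth dependency ratio = 10608 / 21639 × 100 = 49.0
Old-age dependency ratio = 783 / 21639 × 100 = 3.6
Total dependency ratio = (10608 + 783) / 21639 × 100 = 11391 / 21639 × 100 = 52.6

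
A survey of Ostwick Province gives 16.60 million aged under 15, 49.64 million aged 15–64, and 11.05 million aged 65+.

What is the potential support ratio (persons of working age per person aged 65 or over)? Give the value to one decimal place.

Potential support ratio: 4.5

Potential support ratio = 49.64 / 11.05 = 4.5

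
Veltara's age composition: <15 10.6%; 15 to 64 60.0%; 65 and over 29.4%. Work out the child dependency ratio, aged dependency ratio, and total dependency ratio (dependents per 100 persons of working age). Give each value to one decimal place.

Youth dependency ratio: 17.7
Old-age dependency ratio: 49.0
Total dependency ratio: 66.7

Youth dependency ratio = 10.6 / 60.0 × 100 = 17.7
Old-age dependency ratio = 29.4 / 60.0 × 100 = 49.0
Total dependency ratio = (10.6 + 29.4) / 60.0 × 100 = 40.0 / 60.0 × 100 = 66.7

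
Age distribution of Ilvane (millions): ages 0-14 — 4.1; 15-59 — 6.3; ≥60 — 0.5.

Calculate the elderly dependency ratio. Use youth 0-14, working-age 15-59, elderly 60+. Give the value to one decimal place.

Old-age dependency ratio = 0.5 / 6.3 × 100 = 7.9

Old-age dependency ratio: 7.9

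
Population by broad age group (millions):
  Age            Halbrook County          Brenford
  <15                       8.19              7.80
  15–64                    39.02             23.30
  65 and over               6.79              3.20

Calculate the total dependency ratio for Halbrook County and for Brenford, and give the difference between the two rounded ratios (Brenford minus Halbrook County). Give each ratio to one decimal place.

Halbrook County: (8.19 + 6.79) / 39.02 × 100 = 14.98 / 39.02 × 100 = 38.4
Brenford: (7.80 + 3.20) / 23.30 × 100 = 11.00 / 23.30 × 100 = 47.2

Halbrook County: 38.4
Brenford: 47.2
Difference: +8.8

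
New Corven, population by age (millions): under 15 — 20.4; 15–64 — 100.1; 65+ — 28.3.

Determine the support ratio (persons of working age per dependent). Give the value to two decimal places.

Support ratio = 100.1 / (20.4 + 28.3) = 100.1 / 48.7 = 2.06

Support ratio: 2.06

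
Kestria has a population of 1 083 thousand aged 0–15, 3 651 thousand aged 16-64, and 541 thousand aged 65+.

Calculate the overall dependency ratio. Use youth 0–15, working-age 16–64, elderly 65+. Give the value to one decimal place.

Total dependency ratio = (1 083 + 541) / 3 651 × 100 = 1 624 / 3 651 × 100 = 44.5

Total dependency ratio: 44.5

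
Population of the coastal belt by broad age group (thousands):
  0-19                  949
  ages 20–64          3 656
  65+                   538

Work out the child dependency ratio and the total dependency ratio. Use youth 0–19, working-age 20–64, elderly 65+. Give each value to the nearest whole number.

Youth dependency ratio = 949 / 3 656 × 100 = 26
Total dependency ratio = (949 + 538) / 3 656 × 100 = 1 487 / 3 656 × 100 = 41

Youth dependency ratio: 26
Total dependency ratio: 41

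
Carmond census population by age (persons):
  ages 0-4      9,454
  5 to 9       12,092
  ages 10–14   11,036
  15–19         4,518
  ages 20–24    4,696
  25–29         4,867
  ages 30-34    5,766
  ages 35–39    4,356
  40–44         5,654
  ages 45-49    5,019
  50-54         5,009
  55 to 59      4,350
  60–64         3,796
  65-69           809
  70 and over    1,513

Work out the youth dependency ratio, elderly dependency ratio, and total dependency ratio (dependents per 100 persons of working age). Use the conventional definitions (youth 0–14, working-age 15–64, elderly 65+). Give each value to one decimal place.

Youth dependency ratio: 67.8
Old-age dependency ratio: 4.8
Total dependency ratio: 72.7

0–14: 9,454 + 12,092 + 11,036 = 32,582
15–64: 4,518 + 4,696 + 4,867 + 5,766 + 4,356 + 5,654 + 5,019 + 5,009 + 4,350 + 3,796 = 48,031
65+: 809 + 1,513 = 2,322
Youth dependency ratio = 32,582 / 48,031 × 100 = 67.8
Old-age dependency ratio = 2,322 / 48,031 × 100 = 4.8
Total dependency ratio = (32,582 + 2,322) / 48,031 × 100 = 34,904 / 48,031 × 100 = 72.7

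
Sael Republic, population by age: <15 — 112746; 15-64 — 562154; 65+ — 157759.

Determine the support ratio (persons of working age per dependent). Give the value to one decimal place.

Support ratio = 562154 / (112746 + 157759) = 562154 / 270505 = 2.1

Support ratio: 2.1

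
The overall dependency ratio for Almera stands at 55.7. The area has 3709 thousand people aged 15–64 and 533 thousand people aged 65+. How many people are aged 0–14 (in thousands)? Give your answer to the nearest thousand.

Aged 0–14: 1533

Total dependency ratio = (youth + elderly) / working-age × 100
55.7 = (Y + 533) / 3709 × 100
⇒ 1533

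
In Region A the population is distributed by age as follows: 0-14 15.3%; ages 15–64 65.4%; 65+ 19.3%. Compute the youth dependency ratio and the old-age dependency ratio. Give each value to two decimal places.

Youth dependency ratio: 23.39
Old-age dependency ratio: 29.51

Youth dependency ratio = 15.3 / 65.4 × 100 = 23.39
Old-age dependency ratio = 19.3 / 65.4 × 100 = 29.51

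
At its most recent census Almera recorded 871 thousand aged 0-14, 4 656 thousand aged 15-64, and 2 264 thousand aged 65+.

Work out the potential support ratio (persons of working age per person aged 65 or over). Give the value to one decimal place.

Potential support ratio: 2.1

Potential support ratio = 4 656 / 2 264 = 2.1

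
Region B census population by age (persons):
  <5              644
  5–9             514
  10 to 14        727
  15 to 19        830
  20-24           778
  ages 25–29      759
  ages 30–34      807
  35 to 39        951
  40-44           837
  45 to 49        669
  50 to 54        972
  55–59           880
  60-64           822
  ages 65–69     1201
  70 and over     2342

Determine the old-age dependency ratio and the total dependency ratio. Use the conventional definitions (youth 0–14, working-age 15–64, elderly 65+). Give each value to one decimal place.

0–14: 644 + 514 + 727 = 1885
15–64: 830 + 778 + 759 + 807 + 951 + 837 + 669 + 972 + 880 + 822 = 8305
65+: 1201 + 2342 = 3543
Old-age dependency ratio = 3543 / 8305 × 100 = 42.7
Total dependency ratio = (1885 + 3543) / 8305 × 100 = 5428 / 8305 × 100 = 65.4

Old-age dependency ratio: 42.7
Total dependency ratio: 65.4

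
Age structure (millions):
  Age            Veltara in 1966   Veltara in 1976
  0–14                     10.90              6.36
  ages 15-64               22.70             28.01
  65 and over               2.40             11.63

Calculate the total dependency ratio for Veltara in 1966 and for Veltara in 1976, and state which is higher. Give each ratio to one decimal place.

Veltara in 1966: 58.6
Veltara in 1976: 64.2
Higher: Veltara in 1976

Veltara in 1966: (10.90 + 2.40) / 22.70 × 100 = 13.30 / 22.70 × 100 = 58.6
Veltara in 1976: (6.36 + 11.63) / 28.01 × 100 = 17.99 / 28.01 × 100 = 64.2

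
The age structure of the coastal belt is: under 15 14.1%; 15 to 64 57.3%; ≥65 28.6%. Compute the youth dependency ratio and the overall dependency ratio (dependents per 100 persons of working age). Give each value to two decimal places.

Youth dependency ratio = 14.1 / 57.3 × 100 = 24.61
Total dependency ratio = (14.1 + 28.6) / 57.3 × 100 = 42.7 / 57.3 × 100 = 74.52

Youth dependency ratio: 24.61
Total dependency ratio: 74.52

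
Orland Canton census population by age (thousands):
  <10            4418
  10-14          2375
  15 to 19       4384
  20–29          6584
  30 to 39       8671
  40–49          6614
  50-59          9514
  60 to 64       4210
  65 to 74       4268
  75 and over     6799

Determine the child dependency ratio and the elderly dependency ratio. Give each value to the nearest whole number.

Youth dependency ratio: 17
Old-age dependency ratio: 28

0–14: 4418 + 2375 = 6793
15–64: 4384 + 6584 + 8671 + 6614 + 9514 + 4210 = 39977
65+: 4268 + 6799 = 11067
Youth dependency ratio = 6793 / 39977 × 100 = 17
Old-age dependency ratio = 11067 / 39977 × 100 = 28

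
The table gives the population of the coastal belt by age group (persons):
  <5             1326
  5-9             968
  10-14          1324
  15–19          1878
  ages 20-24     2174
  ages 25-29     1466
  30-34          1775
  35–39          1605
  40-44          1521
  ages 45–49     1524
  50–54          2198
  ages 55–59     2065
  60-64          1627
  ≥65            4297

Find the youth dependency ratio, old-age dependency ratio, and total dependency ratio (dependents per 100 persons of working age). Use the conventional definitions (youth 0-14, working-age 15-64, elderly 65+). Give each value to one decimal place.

0–14: 1326 + 968 + 1324 = 3618
15–64: 1878 + 2174 + 1466 + 1775 + 1605 + 1521 + 1524 + 2198 + 2065 + 1627 = 17833
65+: 4297
Youth dependency ratio = 3618 / 17833 × 100 = 20.3
Old-age dependency ratio = 4297 / 17833 × 100 = 24.1
Total dependency ratio = (3618 + 4297) / 17833 × 100 = 7915 / 17833 × 100 = 44.4

Youth dependency ratio: 20.3
Old-age dependency ratio: 24.1
Total dependency ratio: 44.4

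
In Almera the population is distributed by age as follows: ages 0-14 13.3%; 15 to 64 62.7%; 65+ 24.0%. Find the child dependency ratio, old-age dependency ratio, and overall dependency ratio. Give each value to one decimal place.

Youth dependency ratio: 21.2
Old-age dependency ratio: 38.3
Total dependency ratio: 59.5

Youth dependency ratio = 13.3 / 62.7 × 100 = 21.2
Old-age dependency ratio = 24.0 / 62.7 × 100 = 38.3
Total dependency ratio = (13.3 + 24.0) / 62.7 × 100 = 37.3 / 62.7 × 100 = 59.5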